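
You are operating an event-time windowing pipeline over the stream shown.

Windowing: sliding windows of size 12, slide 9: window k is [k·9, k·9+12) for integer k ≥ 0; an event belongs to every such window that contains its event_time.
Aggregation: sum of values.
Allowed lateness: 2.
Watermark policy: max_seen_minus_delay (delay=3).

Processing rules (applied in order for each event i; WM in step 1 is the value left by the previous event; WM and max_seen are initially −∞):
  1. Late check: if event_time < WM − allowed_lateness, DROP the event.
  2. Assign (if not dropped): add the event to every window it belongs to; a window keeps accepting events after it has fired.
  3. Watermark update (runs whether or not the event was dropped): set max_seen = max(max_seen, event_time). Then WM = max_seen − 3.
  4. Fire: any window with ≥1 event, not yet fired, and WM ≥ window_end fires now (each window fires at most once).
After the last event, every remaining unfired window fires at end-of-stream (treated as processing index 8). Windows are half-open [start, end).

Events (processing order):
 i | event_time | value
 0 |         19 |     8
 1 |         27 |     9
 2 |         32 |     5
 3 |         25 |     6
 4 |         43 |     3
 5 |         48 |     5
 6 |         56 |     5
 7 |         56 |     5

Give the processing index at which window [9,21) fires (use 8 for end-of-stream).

1

i=0 t=19 v=8: → [18,30),[9,21); WM=16
i=1 t=27 v=9: → [27,39),[18,30); WM=24; [9,21) fires=8
i=2 t=32 v=5: → [27,39); WM=29
i=3 t=25 v=6: DROP (t<29-2); WM=29
i=4 t=43 v=3: → [36,48); WM=40; [18,30) fires=17 [27,39) fires=14
i=5 t=48 v=5: → [45,57); WM=45
i=6 t=56 v=5: → [54,66),[45,57); WM=53; [36,48) fires=3
i=7 t=56 v=5: → [54,66),[45,57); WM=53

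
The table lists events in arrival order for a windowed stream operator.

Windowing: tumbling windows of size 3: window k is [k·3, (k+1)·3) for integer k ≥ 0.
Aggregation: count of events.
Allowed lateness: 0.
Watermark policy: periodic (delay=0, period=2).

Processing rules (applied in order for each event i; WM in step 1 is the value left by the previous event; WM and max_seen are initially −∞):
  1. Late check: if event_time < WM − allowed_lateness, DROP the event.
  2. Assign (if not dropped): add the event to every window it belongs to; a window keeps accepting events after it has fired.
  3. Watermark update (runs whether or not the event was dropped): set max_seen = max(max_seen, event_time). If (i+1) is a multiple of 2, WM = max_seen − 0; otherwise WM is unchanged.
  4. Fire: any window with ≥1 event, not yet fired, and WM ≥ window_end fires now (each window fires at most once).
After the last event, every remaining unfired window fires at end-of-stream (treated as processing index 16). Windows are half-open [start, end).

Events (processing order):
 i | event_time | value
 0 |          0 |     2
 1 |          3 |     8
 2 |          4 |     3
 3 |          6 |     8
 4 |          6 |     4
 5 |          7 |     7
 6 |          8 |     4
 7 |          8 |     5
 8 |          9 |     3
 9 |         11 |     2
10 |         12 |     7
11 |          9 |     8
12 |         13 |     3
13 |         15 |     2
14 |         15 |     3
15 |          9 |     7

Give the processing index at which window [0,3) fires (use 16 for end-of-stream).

i=0 t=0 v=2: → [0,3); WM=−∞
i=1 t=3 v=8: → [3,6); WM=3; [0,3) fires=1
i=2 t=4 v=3: → [3,6); WM=3
i=3 t=6 v=8: → [6,9); WM=6; [3,6) fires=2
i=4 t=6 v=4: → [6,9); WM=6
i=5 t=7 v=7: → [6,9); WM=7
i=6 t=8 v=4: → [6,9); WM=7
i=7 t=8 v=5: → [6,9); WM=8
i=8 t=9 v=3: → [9,12); WM=8
i=9 t=11 v=2: → [9,12); WM=11; [6,9) fires=5
i=10 t=12 v=7: → [12,15); WM=11
i=11 t=9 v=8: DROP (t<11-0); WM=12; [9,12) fires=2
i=12 t=13 v=3: → [12,15); WM=12
i=13 t=15 v=2: → [15,18); WM=15; [12,15) fires=2
i=14 t=15 v=3: → [15,18); WM=15
i=15 t=9 v=7: DROP (t<15-0); WM=15

1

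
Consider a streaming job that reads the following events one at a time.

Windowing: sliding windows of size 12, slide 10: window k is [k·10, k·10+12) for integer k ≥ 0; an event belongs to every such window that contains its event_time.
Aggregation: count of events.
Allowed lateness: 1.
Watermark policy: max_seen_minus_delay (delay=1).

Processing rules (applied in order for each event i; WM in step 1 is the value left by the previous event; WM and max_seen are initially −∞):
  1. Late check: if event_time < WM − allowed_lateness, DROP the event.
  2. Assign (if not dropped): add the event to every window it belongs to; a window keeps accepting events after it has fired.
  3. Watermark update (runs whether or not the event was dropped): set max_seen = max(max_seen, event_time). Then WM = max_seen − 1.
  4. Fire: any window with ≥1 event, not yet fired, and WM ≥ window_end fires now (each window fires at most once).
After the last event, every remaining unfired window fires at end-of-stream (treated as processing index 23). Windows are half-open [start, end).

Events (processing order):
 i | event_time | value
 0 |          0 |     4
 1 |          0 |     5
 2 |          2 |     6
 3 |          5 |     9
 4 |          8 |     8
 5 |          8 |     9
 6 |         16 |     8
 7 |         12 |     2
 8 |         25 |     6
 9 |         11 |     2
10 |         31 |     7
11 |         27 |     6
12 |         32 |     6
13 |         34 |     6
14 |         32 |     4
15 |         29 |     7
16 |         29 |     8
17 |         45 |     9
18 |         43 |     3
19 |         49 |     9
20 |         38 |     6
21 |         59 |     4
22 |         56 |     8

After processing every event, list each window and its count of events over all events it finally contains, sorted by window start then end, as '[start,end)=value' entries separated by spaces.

i=0 t=0 v=4: → [0,12); WM=-1
i=1 t=0 v=5: → [0,12); WM=-1
i=2 t=2 v=6: → [0,12); WM=1
i=3 t=5 v=9: → [0,12); WM=4
i=4 t=8 v=8: → [0,12); WM=7
i=5 t=8 v=9: → [0,12); WM=7
i=6 t=16 v=8: → [10,22); WM=15; [0,12) fires=6
i=7 t=12 v=2: DROP (t<15-1); WM=15
i=8 t=25 v=6: → [20,32); WM=24; [10,22) fires=1
i=9 t=11 v=2: DROP (t<24-1); WM=24
i=10 t=31 v=7: → [30,42),[20,32); WM=30
i=11 t=27 v=6: DROP (t<30-1); WM=30
i=12 t=32 v=6: → [30,42); WM=31
i=13 t=34 v=6: → [30,42); WM=33; [20,32) fires=2
i=14 t=32 v=4: → [30,42); WM=33
i=15 t=29 v=7: DROP (t<33-1); WM=33
i=16 t=29 v=8: DROP (t<33-1); WM=33
i=17 t=45 v=9: → [40,52); WM=44; [30,42) fires=4
i=18 t=43 v=3: → [40,52); WM=44
i=19 t=49 v=9: → [40,52); WM=48
i=20 t=38 v=6: DROP (t<48-1); WM=48
i=21 t=59 v=4: → [50,62); WM=58; [40,52) fires=3
i=22 t=56 v=8: DROP (t<58-1); WM=58

[0,12)=6 [10,22)=1 [20,32)=2 [30,42)=4 [40,52)=3 [50,62)=1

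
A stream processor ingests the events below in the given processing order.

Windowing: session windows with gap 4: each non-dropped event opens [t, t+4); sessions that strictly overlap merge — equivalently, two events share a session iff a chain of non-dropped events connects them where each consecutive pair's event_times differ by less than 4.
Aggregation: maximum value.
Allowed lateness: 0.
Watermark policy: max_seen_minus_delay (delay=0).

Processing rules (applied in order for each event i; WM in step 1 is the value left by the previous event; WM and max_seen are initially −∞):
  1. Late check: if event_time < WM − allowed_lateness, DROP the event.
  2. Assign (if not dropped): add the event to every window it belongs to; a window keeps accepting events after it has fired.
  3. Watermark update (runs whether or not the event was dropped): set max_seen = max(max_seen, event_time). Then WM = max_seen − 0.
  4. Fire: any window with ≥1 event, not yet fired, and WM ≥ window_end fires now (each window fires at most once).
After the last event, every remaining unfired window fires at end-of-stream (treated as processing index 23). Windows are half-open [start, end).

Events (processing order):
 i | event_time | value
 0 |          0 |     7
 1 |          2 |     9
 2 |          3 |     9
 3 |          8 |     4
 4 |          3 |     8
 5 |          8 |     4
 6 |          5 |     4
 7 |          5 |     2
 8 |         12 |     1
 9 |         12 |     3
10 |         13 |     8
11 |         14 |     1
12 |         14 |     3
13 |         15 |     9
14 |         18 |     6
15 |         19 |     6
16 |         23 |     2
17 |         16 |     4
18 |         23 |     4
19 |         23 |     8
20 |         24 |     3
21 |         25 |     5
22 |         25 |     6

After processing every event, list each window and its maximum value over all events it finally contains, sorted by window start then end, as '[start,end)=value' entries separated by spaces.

i=0 t=0 v=7: → [0,4); WM=0
i=1 t=2 v=9: → [0,6); WM=2
i=2 t=3 v=9: → [0,7); WM=3
i=3 t=8 v=4: → [8,12); WM=8
i=4 t=3 v=8: DROP (t<8-0); WM=8
i=5 t=8 v=4: → [8,12); WM=8
i=6 t=5 v=4: DROP (t<8-0); WM=8
i=7 t=5 v=2: DROP (t<8-0); WM=8
i=8 t=12 v=1: → [12,16); WM=12
i=9 t=12 v=3: → [12,16); WM=12
i=10 t=13 v=8: → [12,17); WM=13
i=11 t=14 v=1: → [12,18); WM=14
i=12 t=14 v=3: → [12,18); WM=14
i=13 t=15 v=9: → [12,19); WM=15
i=14 t=18 v=6: → [12,22); WM=18
i=15 t=19 v=6: → [12,23); WM=19
i=16 t=23 v=2: → [23,27); WM=23
i=17 t=16 v=4: DROP (t<23-0); WM=23
i=18 t=23 v=4: → [23,27); WM=23
i=19 t=23 v=8: → [23,27); WM=23
i=20 t=24 v=3: → [23,28); WM=24
i=21 t=25 v=5: → [23,29); WM=25
i=22 t=25 v=6: → [23,29); WM=25

[0,7)=9 [8,12)=4 [12,23)=9 [23,29)=8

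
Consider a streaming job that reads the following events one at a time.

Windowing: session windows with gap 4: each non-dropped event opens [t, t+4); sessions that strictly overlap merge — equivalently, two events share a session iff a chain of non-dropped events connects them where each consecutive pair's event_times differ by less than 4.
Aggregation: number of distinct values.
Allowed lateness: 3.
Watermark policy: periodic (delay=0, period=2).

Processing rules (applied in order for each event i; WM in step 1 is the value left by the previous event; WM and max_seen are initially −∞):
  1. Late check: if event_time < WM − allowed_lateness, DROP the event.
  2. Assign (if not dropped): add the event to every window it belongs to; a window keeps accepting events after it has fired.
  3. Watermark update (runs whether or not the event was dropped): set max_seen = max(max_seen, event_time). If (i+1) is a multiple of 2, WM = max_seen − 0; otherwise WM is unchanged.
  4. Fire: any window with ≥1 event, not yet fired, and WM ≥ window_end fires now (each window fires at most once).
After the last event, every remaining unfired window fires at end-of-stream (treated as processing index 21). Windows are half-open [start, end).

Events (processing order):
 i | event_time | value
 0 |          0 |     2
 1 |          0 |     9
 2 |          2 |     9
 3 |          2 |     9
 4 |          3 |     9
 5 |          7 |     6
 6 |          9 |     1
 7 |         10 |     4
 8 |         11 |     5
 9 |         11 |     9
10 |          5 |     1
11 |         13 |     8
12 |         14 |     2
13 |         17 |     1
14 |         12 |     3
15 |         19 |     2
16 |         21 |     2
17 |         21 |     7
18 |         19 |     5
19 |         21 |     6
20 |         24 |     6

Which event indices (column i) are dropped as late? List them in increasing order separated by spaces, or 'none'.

i=0 t=0 v=2: → [0,4); WM=−∞
i=1 t=0 v=9: → [0,4); WM=0
i=2 t=2 v=9: → [0,6); WM=0
i=3 t=2 v=9: → [0,6); WM=2
i=4 t=3 v=9: → [0,7); WM=2
i=5 t=7 v=6: → [7,11); WM=7
i=6 t=9 v=1: → [7,13); WM=7
i=7 t=10 v=4: → [7,14); WM=10
i=8 t=11 v=5: → [7,15); WM=10
i=9 t=11 v=9: → [7,15); WM=11
i=10 t=5 v=1: DROP (t<11-3); WM=11
i=11 t=13 v=8: → [7,17); WM=13
i=12 t=14 v=2: → [7,18); WM=13
i=13 t=17 v=1: → [7,21); WM=17
i=14 t=12 v=3: DROP (t<17-3); WM=17
i=15 t=19 v=2: → [7,23); WM=19
i=16 t=21 v=2: → [7,25); WM=19
i=17 t=21 v=7: → [7,25); WM=21
i=18 t=19 v=5: → [7,25); WM=21
i=19 t=21 v=6: → [7,25); WM=21
i=20 t=24 v=6: → [7,28); WM=21

10 14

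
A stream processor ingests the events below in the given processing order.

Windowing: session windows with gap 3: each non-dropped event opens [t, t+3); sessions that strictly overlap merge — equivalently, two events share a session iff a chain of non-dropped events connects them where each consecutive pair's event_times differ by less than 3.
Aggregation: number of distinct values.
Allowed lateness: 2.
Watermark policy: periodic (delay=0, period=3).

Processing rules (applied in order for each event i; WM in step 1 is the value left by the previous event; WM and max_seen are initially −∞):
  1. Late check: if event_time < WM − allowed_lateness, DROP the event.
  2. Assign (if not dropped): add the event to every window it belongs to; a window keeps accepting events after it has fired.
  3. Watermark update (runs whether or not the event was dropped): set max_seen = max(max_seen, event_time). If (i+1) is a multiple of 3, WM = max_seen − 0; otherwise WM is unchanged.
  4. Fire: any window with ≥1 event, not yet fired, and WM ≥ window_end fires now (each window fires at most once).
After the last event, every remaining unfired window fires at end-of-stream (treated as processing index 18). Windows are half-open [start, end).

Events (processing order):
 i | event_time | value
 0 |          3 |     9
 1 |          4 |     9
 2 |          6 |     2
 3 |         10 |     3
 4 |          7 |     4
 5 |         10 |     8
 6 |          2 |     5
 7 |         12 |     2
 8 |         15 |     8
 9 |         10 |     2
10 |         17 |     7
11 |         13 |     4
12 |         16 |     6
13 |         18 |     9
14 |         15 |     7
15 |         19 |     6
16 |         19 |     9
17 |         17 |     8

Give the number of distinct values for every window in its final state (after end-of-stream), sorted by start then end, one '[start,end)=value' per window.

i=0 t=3 v=9: → [3,6); WM=−∞
i=1 t=4 v=9: → [3,7); WM=−∞
i=2 t=6 v=2: → [3,9); WM=6
i=3 t=10 v=3: → [10,13); WM=6
i=4 t=7 v=4: → [3,10); WM=6
i=5 t=10 v=8: → [10,13); WM=10
i=6 t=2 v=5: DROP (t<10-2); WM=10
i=7 t=12 v=2: → [10,15); WM=10
i=8 t=15 v=8: → [15,18); WM=15
i=9 t=10 v=2: DROP (t<15-2); WM=15
i=10 t=17 v=7: → [15,20); WM=15
i=11 t=13 v=4: → [10,20); WM=17
i=12 t=16 v=6: → [10,20); WM=17
i=13 t=18 v=9: → [10,21); WM=17
i=14 t=15 v=7: → [10,21); WM=18
i=15 t=19 v=6: → [10,22); WM=18
i=16 t=19 v=9: → [10,22); WM=18
i=17 t=17 v=8: → [10,22); WM=19

[3,10)=3 [10,22)=7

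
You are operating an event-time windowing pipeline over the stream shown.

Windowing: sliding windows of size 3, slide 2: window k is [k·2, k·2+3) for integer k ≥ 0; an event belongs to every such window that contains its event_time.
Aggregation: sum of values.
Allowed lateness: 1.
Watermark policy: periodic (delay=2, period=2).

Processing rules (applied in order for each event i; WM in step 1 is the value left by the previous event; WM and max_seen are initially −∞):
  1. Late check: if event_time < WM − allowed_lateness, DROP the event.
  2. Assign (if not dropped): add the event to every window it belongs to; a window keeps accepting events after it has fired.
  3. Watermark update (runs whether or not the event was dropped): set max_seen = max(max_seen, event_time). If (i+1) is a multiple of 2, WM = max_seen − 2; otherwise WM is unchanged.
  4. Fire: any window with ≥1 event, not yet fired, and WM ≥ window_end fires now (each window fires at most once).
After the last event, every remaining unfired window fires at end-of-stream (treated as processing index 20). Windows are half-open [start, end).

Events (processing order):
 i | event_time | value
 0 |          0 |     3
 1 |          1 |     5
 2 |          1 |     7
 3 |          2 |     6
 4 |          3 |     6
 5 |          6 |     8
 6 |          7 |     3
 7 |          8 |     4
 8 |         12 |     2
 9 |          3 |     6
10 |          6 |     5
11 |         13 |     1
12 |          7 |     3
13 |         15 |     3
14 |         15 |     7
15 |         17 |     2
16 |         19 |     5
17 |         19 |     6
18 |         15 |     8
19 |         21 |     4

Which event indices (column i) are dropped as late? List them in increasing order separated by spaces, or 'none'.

9 10 12 18

i=0 t=0 v=3: → [0,3); WM=−∞
i=1 t=1 v=5: → [0,3); WM=-1
i=2 t=1 v=7: → [0,3); WM=-1
i=3 t=2 v=6: → [2,5),[0,3); WM=0
i=4 t=3 v=6: → [2,5); WM=0
i=5 t=6 v=8: → [6,9),[4,7); WM=4; [0,3) fires=21
i=6 t=7 v=3: → [6,9); WM=4
i=7 t=8 v=4: → [8,11),[6,9); WM=6; [2,5) fires=12
i=8 t=12 v=2: → [12,15),[10,13); WM=6
i=9 t=3 v=6: DROP (t<6-1); WM=10; [4,7) fires=8 [6,9) fires=15
i=10 t=6 v=5: DROP (t<10-1); WM=10
i=11 t=13 v=1: → [12,15); WM=11; [8,11) fires=4
i=12 t=7 v=3: DROP (t<11-1); WM=11
i=13 t=15 v=3: → [14,17); WM=13; [10,13) fires=2
i=14 t=15 v=7: → [14,17); WM=13
i=15 t=17 v=2: → [16,19); WM=15; [12,15) fires=3
i=16 t=19 v=5: → [18,21); WM=15
i=17 t=19 v=6: → [18,21); WM=17; [14,17) fires=10
i=18 t=15 v=8: DROP (t<17-1); WM=17
i=19 t=21 v=4: → [20,23); WM=19; [16,19) fires=2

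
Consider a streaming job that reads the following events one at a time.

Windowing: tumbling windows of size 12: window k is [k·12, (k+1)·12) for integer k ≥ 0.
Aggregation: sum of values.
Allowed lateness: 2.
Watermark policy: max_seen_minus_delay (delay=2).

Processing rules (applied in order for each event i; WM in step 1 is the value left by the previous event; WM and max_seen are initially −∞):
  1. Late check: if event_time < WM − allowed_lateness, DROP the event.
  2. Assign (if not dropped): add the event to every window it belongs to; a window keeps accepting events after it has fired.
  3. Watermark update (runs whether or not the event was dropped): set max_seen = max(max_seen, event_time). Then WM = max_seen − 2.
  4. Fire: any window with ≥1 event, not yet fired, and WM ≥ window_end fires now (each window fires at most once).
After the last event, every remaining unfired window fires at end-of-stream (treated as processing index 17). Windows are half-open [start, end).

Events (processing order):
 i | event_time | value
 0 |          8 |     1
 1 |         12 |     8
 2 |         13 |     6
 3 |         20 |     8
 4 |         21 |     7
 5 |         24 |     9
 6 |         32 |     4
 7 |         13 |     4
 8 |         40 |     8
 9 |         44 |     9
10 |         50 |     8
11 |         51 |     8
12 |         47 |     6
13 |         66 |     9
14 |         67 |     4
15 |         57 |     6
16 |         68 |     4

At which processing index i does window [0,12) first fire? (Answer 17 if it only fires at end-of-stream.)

3

i=0 t=8 v=1: → [0,12); WM=6
i=1 t=12 v=8: → [12,24); WM=10
i=2 t=13 v=6: → [12,24); WM=11
i=3 t=20 v=8: → [12,24); WM=18; [0,12) fires=1
i=4 t=21 v=7: → [12,24); WM=19
i=5 t=24 v=9: → [24,36); WM=22
i=6 t=32 v=4: → [24,36); WM=30; [12,24) fires=29
i=7 t=13 v=4: DROP (t<30-2); WM=30
i=8 t=40 v=8: → [36,48); WM=38; [24,36) fires=13
i=9 t=44 v=9: → [36,48); WM=42
i=10 t=50 v=8: → [48,60); WM=48; [36,48) fires=17
i=11 t=51 v=8: → [48,60); WM=49
i=12 t=47 v=6: → [36,48); WM=49
i=13 t=66 v=9: → [60,72); WM=64; [48,60) fires=16
i=14 t=67 v=4: → [60,72); WM=65
i=15 t=57 v=6: DROP (t<65-2); WM=65
i=16 t=68 v=4: → [60,72); WM=66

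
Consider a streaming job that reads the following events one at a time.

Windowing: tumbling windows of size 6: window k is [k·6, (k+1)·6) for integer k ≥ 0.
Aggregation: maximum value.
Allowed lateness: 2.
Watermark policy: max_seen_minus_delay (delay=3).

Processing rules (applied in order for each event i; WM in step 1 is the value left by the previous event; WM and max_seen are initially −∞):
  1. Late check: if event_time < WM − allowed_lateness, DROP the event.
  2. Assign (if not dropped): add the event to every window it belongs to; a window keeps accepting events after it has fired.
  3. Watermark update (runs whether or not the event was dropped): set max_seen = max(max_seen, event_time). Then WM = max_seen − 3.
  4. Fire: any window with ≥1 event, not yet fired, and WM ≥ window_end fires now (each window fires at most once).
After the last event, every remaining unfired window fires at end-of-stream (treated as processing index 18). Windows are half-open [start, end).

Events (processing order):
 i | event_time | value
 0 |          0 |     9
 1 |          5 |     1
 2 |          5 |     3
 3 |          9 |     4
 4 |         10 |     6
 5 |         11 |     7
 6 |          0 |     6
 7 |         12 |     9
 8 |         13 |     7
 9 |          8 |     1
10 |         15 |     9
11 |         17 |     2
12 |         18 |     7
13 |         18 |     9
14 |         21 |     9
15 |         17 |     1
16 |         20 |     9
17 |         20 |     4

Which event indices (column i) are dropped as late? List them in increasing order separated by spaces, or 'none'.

6

i=0 t=0 v=9: → [0,6); WM=-3
i=1 t=5 v=1: → [0,6); WM=2
i=2 t=5 v=3: → [0,6); WM=2
i=3 t=9 v=4: → [6,12); WM=6; [0,6) fires=9
i=4 t=10 v=6: → [6,12); WM=7
i=5 t=11 v=7: → [6,12); WM=8
i=6 t=0 v=6: DROP (t<8-2); WM=8
i=7 t=12 v=9: → [12,18); WM=9
i=8 t=13 v=7: → [12,18); WM=10
i=9 t=8 v=1: → [6,12); WM=10
i=10 t=15 v=9: → [12,18); WM=12; [6,12) fires=7
i=11 t=17 v=2: → [12,18); WM=14
i=12 t=18 v=7: → [18,24); WM=15
i=13 t=18 v=9: → [18,24); WM=15
i=14 t=21 v=9: → [18,24); WM=18; [12,18) fires=9
i=15 t=17 v=1: → [12,18); WM=18
i=16 t=20 v=9: → [18,24); WM=18
i=17 t=20 v=4: → [18,24); WM=18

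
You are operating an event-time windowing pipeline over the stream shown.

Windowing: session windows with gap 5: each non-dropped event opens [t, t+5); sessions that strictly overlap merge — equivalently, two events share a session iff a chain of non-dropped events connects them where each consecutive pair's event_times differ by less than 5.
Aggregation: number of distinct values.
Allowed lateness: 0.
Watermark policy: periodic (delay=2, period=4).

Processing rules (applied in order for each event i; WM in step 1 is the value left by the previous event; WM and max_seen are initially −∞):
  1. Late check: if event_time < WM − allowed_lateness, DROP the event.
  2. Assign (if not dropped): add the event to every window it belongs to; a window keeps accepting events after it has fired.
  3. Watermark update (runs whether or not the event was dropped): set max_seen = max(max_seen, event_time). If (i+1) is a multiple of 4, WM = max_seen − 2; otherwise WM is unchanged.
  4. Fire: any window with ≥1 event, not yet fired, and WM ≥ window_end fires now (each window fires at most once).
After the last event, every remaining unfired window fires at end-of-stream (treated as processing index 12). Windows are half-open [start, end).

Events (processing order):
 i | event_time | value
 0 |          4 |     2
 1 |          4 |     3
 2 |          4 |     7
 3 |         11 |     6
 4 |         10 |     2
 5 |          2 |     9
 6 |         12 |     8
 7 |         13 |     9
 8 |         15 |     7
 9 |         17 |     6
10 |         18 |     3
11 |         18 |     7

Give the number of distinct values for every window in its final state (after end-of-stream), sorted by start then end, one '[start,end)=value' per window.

[4,9)=3 [10,23)=6

i=0 t=4 v=2: → [4,9); WM=−∞
i=1 t=4 v=3: → [4,9); WM=−∞
i=2 t=4 v=7: → [4,9); WM=−∞
i=3 t=11 v=6: → [11,16); WM=9
i=4 t=10 v=2: → [10,16); WM=9
i=5 t=2 v=9: DROP (t<9-0); WM=9
i=6 t=12 v=8: → [10,17); WM=9
i=7 t=13 v=9: → [10,18); WM=11
i=8 t=15 v=7: → [10,20); WM=11
i=9 t=17 v=6: → [10,22); WM=11
i=10 t=18 v=3: → [10,23); WM=11
i=11 t=18 v=7: → [10,23); WM=16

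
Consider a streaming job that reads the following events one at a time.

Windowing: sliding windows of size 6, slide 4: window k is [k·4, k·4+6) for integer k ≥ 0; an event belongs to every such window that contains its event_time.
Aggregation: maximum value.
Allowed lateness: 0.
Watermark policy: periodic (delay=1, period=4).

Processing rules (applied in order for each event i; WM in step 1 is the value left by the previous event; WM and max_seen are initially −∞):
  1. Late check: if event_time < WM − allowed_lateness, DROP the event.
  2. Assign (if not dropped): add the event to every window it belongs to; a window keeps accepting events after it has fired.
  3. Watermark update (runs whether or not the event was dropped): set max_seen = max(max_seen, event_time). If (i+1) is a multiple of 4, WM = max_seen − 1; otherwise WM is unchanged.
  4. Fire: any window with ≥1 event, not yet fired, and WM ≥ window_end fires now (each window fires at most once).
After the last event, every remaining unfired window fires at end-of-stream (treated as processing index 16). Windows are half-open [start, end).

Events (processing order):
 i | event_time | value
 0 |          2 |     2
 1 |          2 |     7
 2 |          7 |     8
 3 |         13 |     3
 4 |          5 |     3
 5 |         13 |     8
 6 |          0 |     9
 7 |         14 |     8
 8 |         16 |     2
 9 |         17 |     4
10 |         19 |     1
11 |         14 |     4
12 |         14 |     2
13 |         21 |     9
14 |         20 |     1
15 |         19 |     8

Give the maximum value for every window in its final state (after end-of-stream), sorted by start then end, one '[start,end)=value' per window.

[0,6)=7 [4,10)=8 [8,14)=8 [12,18)=8 [16,22)=9 [20,26)=9

i=0 t=2 v=2: → [0,6); WM=−∞
i=1 t=2 v=7: → [0,6); WM=−∞
i=2 t=7 v=8: → [4,10); WM=−∞
i=3 t=13 v=3: → [12,18),[8,14); WM=12; [0,6) fires=7 [4,10) fires=8
i=4 t=5 v=3: DROP (t<12-0); WM=12
i=5 t=13 v=8: → [12,18),[8,14); WM=12
i=6 t=0 v=9: DROP (t<12-0); WM=12
i=7 t=14 v=8: → [12,18); WM=13
i=8 t=16 v=2: → [16,22),[12,18); WM=13
i=9 t=17 v=4: → [16,22),[12,18); WM=13
i=10 t=19 v=1: → [16,22); WM=13
i=11 t=14 v=4: → [12,18); WM=18; [8,14) fires=8 [12,18) fires=8
i=12 t=14 v=2: DROP (t<18-0); WM=18
i=13 t=21 v=9: → [20,26),[16,22); WM=18
i=14 t=20 v=1: → [20,26),[16,22); WM=18
i=15 t=19 v=8: → [16,22); WM=20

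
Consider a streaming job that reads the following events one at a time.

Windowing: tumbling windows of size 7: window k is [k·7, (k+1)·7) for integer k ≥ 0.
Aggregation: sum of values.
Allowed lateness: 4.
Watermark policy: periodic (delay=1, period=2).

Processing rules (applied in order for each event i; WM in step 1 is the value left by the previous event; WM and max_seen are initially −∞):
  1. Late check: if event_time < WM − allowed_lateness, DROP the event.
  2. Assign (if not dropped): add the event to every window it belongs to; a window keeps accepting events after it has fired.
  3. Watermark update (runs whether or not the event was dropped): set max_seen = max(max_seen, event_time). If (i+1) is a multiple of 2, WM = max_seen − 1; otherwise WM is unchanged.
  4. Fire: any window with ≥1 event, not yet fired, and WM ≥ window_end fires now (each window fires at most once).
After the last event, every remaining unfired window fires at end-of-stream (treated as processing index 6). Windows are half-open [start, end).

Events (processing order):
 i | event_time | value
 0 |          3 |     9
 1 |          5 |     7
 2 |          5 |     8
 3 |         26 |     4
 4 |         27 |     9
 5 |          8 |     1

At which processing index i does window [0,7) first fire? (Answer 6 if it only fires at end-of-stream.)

i=0 t=3 v=9: → [0,7); WM=−∞
i=1 t=5 v=7: → [0,7); WM=4
i=2 t=5 v=8: → [0,7); WM=4
i=3 t=26 v=4: → [21,28); WM=25; [0,7) fires=24
i=4 t=27 v=9: → [21,28); WM=25
i=5 t=8 v=1: DROP (t<25-4); WM=26

3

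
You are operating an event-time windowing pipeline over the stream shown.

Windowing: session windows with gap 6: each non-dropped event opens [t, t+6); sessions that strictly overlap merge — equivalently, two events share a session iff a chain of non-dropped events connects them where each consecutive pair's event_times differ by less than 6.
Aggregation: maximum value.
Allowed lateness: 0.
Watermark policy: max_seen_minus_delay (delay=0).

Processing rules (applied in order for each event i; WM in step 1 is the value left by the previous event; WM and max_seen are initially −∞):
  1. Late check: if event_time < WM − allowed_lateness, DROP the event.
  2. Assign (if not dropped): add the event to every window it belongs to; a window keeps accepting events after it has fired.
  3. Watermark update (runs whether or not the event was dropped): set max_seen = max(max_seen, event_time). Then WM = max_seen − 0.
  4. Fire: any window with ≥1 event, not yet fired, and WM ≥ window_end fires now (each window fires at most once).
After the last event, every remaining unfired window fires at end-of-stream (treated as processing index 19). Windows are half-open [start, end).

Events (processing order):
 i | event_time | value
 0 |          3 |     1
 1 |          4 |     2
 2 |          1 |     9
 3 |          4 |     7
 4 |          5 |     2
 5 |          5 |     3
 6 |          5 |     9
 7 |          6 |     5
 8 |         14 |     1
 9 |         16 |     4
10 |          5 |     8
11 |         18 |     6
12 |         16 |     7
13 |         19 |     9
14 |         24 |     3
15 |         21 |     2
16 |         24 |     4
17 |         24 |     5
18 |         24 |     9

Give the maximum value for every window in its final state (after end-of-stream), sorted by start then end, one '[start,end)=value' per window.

i=0 t=3 v=1: → [3,9); WM=3
i=1 t=4 v=2: → [3,10); WM=4
i=2 t=1 v=9: DROP (t<4-0); WM=4
i=3 t=4 v=7: → [3,10); WM=4
i=4 t=5 v=2: → [3,11); WM=5
i=5 t=5 v=3: → [3,11); WM=5
i=6 t=5 v=9: → [3,11); WM=5
i=7 t=6 v=5: → [3,12); WM=6
i=8 t=14 v=1: → [14,20); WM=14
i=9 t=16 v=4: → [14,22); WM=16
i=10 t=5 v=8: DROP (t<16-0); WM=16
i=11 t=18 v=6: → [14,24); WM=18
i=12 t=16 v=7: DROP (t<18-0); WM=18
i=13 t=19 v=9: → [14,25); WM=19
i=14 t=24 v=3: → [14,30); WM=24
i=15 t=21 v=2: DROP (t<24-0); WM=24
i=16 t=24 v=4: → [14,30); WM=24
i=17 t=24 v=5: → [14,30); WM=24
i=18 t=24 v=9: → [14,30); WM=24

[3,12)=9 [14,30)=9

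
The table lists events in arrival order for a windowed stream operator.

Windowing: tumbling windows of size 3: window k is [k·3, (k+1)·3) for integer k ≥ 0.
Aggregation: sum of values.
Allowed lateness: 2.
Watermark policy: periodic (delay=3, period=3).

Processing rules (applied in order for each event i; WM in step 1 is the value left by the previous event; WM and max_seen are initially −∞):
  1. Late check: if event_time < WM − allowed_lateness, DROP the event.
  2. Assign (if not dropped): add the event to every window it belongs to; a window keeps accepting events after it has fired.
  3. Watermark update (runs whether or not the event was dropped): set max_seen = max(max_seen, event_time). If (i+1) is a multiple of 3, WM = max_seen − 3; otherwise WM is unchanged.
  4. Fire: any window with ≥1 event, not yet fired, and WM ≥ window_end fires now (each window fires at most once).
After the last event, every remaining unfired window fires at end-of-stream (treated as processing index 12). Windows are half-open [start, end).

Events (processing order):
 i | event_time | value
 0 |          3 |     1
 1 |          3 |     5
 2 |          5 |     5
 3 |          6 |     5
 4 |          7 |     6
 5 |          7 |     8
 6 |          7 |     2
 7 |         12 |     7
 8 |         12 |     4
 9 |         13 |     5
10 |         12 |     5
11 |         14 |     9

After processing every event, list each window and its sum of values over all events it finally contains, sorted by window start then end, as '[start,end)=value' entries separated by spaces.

[3,6)=11 [6,9)=21 [12,15)=30

i=0 t=3 v=1: → [3,6); WM=−∞
i=1 t=3 v=5: → [3,6); WM=−∞
i=2 t=5 v=5: → [3,6); WM=2
i=3 t=6 v=5: → [6,9); WM=2
i=4 t=7 v=6: → [6,9); WM=2
i=5 t=7 v=8: → [6,9); WM=4
i=6 t=7 v=2: → [6,9); WM=4
i=7 t=12 v=7: → [12,15); WM=4
i=8 t=12 v=4: → [12,15); WM=9; [3,6) fires=11 [6,9) fires=21
i=9 t=13 v=5: → [12,15); WM=9
i=10 t=12 v=5: → [12,15); WM=9
i=11 t=14 v=9: → [12,15); WM=11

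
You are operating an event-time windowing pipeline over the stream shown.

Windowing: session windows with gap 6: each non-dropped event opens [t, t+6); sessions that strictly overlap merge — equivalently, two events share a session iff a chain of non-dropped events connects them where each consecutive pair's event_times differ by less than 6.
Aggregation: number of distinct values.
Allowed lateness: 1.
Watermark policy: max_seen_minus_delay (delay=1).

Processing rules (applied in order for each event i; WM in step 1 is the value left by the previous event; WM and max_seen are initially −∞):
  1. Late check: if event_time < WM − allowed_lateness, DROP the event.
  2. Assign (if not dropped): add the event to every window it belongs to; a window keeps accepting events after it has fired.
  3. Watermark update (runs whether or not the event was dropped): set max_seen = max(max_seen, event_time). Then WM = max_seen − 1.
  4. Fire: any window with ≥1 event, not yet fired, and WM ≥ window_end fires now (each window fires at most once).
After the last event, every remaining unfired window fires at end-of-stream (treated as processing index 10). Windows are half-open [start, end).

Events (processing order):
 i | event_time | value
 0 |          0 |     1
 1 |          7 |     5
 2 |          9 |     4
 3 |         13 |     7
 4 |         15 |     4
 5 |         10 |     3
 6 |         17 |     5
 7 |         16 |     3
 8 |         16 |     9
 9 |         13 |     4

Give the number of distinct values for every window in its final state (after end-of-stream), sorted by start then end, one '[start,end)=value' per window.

i=0 t=0 v=1: → [0,6); WM=-1
i=1 t=7 v=5: → [7,13); WM=6
i=2 t=9 v=4: → [7,15); WM=8
i=3 t=13 v=7: → [7,19); WM=12
i=4 t=15 v=4: → [7,21); WM=14
i=5 t=10 v=3: DROP (t<14-1); WM=14
i=6 t=17 v=5: → [7,23); WM=16
i=7 t=16 v=3: → [7,23); WM=16
i=8 t=16 v=9: → [7,23); WM=16
i=9 t=13 v=4: DROP (t<16-1); WM=16

[0,6)=1 [7,23)=5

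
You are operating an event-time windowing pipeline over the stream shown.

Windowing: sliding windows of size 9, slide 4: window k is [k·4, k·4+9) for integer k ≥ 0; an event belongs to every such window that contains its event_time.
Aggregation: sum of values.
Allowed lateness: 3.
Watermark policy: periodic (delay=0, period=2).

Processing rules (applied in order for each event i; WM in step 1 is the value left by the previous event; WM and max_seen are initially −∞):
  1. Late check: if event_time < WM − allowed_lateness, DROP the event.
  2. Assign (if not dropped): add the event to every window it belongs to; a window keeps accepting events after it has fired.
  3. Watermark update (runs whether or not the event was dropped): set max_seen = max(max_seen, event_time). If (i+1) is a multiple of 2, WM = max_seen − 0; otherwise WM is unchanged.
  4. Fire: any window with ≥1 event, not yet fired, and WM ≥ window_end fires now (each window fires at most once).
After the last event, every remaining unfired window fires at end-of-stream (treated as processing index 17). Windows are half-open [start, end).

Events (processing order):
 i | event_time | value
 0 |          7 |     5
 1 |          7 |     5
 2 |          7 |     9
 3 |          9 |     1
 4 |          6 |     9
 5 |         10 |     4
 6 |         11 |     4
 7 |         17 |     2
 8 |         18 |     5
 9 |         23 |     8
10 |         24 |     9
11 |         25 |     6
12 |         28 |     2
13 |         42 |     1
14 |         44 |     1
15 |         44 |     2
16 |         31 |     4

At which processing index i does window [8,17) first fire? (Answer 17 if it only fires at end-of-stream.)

i=0 t=7 v=5: → [4,13),[0,9); WM=−∞
i=1 t=7 v=5: → [4,13),[0,9); WM=7
i=2 t=7 v=9: → [4,13),[0,9); WM=7
i=3 t=9 v=1: → [8,17),[4,13); WM=9; [0,9) fires=19
i=4 t=6 v=9: → [4,13),[0,9); WM=9
i=5 t=10 v=4: → [8,17),[4,13); WM=10
i=6 t=11 v=4: → [8,17),[4,13); WM=10
i=7 t=17 v=2: → [16,25),[12,21); WM=17; [4,13) fires=37 [8,17) fires=9
i=8 t=18 v=5: → [16,25),[12,21); WM=17
i=9 t=23 v=8: → [20,29),[16,25); WM=23; [12,21) fires=7
i=10 t=24 v=9: → [24,33),[20,29),[16,25); WM=23
i=11 t=25 v=6: → [24,33),[20,29); WM=25; [16,25) fires=24
i=12 t=28 v=2: → [28,37),[24,33),[20,29); WM=25
i=13 t=42 v=1: → [40,49),[36,45); WM=42; [20,29) fires=25 [24,33) fires=17 [28,37) fires=2
i=14 t=44 v=1: → [44,53),[40,49),[36,45); WM=42
i=15 t=44 v=2: → [44,53),[40,49),[36,45); WM=44
i=16 t=31 v=4: DROP (t<44-3); WM=44

7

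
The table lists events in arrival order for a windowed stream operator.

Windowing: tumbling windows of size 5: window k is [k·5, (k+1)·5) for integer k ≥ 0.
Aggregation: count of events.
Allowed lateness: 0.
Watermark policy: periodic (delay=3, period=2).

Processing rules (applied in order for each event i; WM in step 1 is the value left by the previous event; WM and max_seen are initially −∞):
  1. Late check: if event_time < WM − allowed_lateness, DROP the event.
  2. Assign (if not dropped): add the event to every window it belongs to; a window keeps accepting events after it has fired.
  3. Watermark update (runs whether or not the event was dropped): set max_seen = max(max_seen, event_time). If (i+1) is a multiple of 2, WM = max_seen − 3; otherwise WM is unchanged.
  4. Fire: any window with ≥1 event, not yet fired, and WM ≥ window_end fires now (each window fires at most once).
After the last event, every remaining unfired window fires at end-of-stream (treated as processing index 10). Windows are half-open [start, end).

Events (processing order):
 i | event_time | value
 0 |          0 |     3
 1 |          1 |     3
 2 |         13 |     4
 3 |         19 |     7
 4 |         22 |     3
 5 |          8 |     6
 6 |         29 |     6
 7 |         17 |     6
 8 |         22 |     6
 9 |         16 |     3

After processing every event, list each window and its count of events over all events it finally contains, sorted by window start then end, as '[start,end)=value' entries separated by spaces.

i=0 t=0 v=3: → [0,5); WM=−∞
i=1 t=1 v=3: → [0,5); WM=-2
i=2 t=13 v=4: → [10,15); WM=-2
i=3 t=19 v=7: → [15,20); WM=16; [0,5) fires=2 [10,15) fires=1
i=4 t=22 v=3: → [20,25); WM=16
i=5 t=8 v=6: DROP (t<16-0); WM=19
i=6 t=29 v=6: → [25,30); WM=19
i=7 t=17 v=6: DROP (t<19-0); WM=26; [15,20) fires=1 [20,25) fires=1
i=8 t=22 v=6: DROP (t<26-0); WM=26
i=9 t=16 v=3: DROP (t<26-0); WM=26

[0,5)=2 [10,15)=1 [15,20)=1 [20,25)=1 [25,30)=1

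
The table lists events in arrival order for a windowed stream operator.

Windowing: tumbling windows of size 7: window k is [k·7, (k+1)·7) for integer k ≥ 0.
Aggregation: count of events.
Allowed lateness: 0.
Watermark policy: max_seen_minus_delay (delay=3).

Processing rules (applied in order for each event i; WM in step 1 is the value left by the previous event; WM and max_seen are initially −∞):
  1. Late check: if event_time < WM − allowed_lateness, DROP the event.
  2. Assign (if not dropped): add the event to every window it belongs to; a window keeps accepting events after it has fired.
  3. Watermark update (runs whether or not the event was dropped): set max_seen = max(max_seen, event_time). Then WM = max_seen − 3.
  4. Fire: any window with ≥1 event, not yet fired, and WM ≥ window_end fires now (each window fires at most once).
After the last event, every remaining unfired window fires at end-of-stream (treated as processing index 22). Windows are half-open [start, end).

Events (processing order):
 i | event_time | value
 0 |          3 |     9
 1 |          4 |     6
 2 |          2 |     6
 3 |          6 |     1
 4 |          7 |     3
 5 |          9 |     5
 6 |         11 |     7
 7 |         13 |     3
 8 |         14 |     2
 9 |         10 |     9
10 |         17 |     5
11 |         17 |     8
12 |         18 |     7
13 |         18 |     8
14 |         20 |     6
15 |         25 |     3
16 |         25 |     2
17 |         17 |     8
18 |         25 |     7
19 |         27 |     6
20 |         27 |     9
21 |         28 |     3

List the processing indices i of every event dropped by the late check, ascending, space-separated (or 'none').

i=0 t=3 v=9: → [0,7); WM=0
i=1 t=4 v=6: → [0,7); WM=1
i=2 t=2 v=6: → [0,7); WM=1
i=3 t=6 v=1: → [0,7); WM=3
i=4 t=7 v=3: → [7,14); WM=4
i=5 t=9 v=5: → [7,14); WM=6
i=6 t=11 v=7: → [7,14); WM=8; [0,7) fires=4
i=7 t=13 v=3: → [7,14); WM=10
i=8 t=14 v=2: → [14,21); WM=11
i=9 t=10 v=9: DROP (t<11-0); WM=11
i=10 t=17 v=5: → [14,21); WM=14; [7,14) fires=4
i=11 t=17 v=8: → [14,21); WM=14
i=12 t=18 v=7: → [14,21); WM=15
i=13 t=18 v=8: → [14,21); WM=15
i=14 t=20 v=6: → [14,21); WM=17
i=15 t=25 v=3: → [21,28); WM=22; [14,21) fires=6
i=16 t=25 v=2: → [21,28); WM=22
i=17 t=17 v=8: DROP (t<22-0); WM=22
i=18 t=25 v=7: → [21,28); WM=22
i=19 t=27 v=6: → [21,28); WM=24
i=20 t=27 v=9: → [21,28); WM=24
i=21 t=28 v=3: → [28,35); WM=25

9 17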